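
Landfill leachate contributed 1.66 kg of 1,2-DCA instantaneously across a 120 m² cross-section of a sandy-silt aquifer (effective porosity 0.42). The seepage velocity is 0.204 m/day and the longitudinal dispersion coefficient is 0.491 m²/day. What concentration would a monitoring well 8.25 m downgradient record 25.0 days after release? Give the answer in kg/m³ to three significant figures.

0.00217 kg/m³

For an instantaneous plane source, C(x,t) = M/(n_e·A·√(4πDt)) · exp(−(x−vt)²/(4Dt)), with n_e·A the pore (flow) area.
Plume center vt = 0.204 × 25.0 = 5.1 m, so the well at 8.25 m is 3.15 m downgradient of the peak.
√(4πDt) = 12.42 m, giving peak height M/(n_e·A·√(4πDt)) = 1.66/(0.42 × 120 × 12.42) = 0.002652 kg/m³.
(x−vt)²/(4Dt) = (3.15)²/(4 × 0.491 × 25.0) = 0.2021; exp(−0.2021) = 0.8170.
C = 0.002652 × 0.8170 = 0.00217 kg/m³.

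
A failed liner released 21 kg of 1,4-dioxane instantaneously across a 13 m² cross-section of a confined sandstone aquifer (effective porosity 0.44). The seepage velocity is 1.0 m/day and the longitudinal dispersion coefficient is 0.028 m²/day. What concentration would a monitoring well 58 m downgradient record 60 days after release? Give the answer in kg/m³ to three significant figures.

For an instantaneous plane source, C(x,t) = M/(n_e·A·√(4πDt)) · exp(−(x−vt)²/(4Dt)), with n_e·A the pore (flow) area.
Plume center vt = 1.0 × 60 = 60 m, so the well at 58 m is 2 m upgradient of the peak.
√(4πDt) = 4.595 m, giving peak height M/(n_e·A·√(4πDt)) = 21/(0.44 × 13 × 4.595) = 0.7990 kg/m³.
(x−vt)²/(4Dt) = (-2)²/(4 × 0.028 × 60) = 0.5952; exp(−0.5952) = 0.5515.
C = 0.7990 × 0.5515 = 0.441 kg/m³.

0.441 kg/m³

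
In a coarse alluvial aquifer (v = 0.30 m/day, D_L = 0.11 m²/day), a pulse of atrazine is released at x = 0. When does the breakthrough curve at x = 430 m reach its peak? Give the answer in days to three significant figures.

1430 days

For the 1D instantaneous-source solution, setting ∂C/∂t = 0 at fixed x gives v²t² + 2Dt − x² = 0, so t = (√(D² + v²x²) − D)/v².
√(D² + v²x²) = √(0.11² + 0.30² × 430²) = 129.0; v² = 0.09.
t = (129.0 − 0.11)/0.09 = 1430 days (vs. the pure-advection estimate x/v = 1430 d).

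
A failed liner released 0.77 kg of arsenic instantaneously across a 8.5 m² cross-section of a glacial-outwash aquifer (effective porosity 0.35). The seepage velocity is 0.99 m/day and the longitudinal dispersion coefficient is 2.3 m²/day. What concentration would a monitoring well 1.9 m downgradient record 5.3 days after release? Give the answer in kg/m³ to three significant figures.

For an instantaneous plane source, C(x,t) = M/(n_e·A·√(4πDt)) · exp(−(x−vt)²/(4Dt)), with n_e·A the pore (flow) area.
Plume center vt = 0.99 × 5.3 = 5.247 m, so the well at 1.9 m is 3.347 m upgradient of the peak.
√(4πDt) = 12.38 m, giving peak height M/(n_e·A·√(4πDt)) = 0.77/(0.35 × 8.5 × 12.38) = 0.02091 kg/m³.
(x−vt)²/(4Dt) = (-3.347)²/(4 × 2.3 × 5.3) = 0.2297; exp(−0.2297) = 0.7948.
C = 0.02091 × 0.7948 = 0.0166 kg/m³.

0.0166 kg/m³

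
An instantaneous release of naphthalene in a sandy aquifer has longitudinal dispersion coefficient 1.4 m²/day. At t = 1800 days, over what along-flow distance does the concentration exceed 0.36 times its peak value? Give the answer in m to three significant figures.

The plume is Gaussian with σ = √(2Dt) = √(2 × 1.4 × 1800) = 70.99 m.
C/C_peak = exp(−Δx²/(2σ²)) = 0.36 ⇒ Δx = σ·√(−2 ln 0.36) = 70.99 × 1.429 = 101.4 m.
Width = 2Δx = 203 m.

203 m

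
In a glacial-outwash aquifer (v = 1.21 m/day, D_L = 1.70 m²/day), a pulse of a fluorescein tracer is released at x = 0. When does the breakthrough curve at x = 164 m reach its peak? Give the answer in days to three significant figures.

For the 1D instantaneous-source solution, setting ∂C/∂t = 0 at fixed x gives v²t² + 2Dt − x² = 0, so t = (√(D² + v²x²) − D)/v².
√(D² + v²x²) = √(1.70² + 1.21² × 164²) = 198.4; v² = 1.4641.
t = (198.4 − 1.70)/1.4641 = 134 days (vs. the pure-advection estimate x/v = 136 d).

134 days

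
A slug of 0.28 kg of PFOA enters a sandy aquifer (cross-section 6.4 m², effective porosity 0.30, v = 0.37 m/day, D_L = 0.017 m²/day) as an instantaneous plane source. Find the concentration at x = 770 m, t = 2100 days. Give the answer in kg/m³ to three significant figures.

0.00489 kg/m³

For an instantaneous plane source, C(x,t) = M/(n_e·A·√(4πDt)) · exp(−(x−vt)²/(4Dt)), with n_e·A the pore (flow) area.
Plume center vt = 0.37 × 2100 = 777 m, so the well at 770 m is 7 m upgradient of the peak.
√(4πDt) = 21.18 m, giving peak height M/(n_e·A·√(4πDt)) = 0.28/(0.30 × 6.4 × 21.18) = 0.006885 kg/m³.
(x−vt)²/(4Dt) = (-7)²/(4 × 0.017 × 2100) = 0.3431; exp(−0.3431) = 0.7096.
C = 0.006885 × 0.7096 = 0.00489 kg/m³.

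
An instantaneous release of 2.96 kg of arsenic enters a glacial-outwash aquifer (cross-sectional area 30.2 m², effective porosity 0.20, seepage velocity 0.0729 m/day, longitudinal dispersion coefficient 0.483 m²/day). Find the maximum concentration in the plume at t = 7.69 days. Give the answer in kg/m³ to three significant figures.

The peak of an instantaneous 1D plume sits at x = vt; there the Gaussian factor is 1 and C_max = M/(n_e·A·√(4πDt)), where n_e·A is the pore area the mass is dissolved in.
√(4πDt) = √(4π × 0.483 × 7.69) = 6.832 m, so C_max = 2.96/(0.20 × 30.2 × 6.832) = 0.0717 kg/m³.

0.0717 kg/m³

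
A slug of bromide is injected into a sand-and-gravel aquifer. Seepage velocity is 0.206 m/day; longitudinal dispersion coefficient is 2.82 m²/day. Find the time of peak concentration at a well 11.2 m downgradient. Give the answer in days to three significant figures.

19.4 days

For the 1D instantaneous-source solution, setting ∂C/∂t = 0 at fixed x gives v²t² + 2Dt − x² = 0, so t = (√(D² + v²x²) − D)/v².
√(D² + v²x²) = √(2.82² + 0.206² × 11.2²) = 3.644; v² = 0.042436.
t = (3.644 − 2.82)/0.042436 = 19.4 days (vs. the pure-advection estimate x/v = 54.4 d).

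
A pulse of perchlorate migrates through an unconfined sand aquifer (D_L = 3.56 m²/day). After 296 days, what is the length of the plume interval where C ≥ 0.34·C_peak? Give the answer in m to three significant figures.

The plume is Gaussian with σ = √(2Dt) = √(2 × 3.56 × 296) = 45.91 m.
C/C_peak = exp(−Δx²/(2σ²)) = 0.34 ⇒ Δx = σ·√(−2 ln 0.34) = 45.91 × 1.469 = 67.44 m.
Width = 2Δx = 135 m.

135 m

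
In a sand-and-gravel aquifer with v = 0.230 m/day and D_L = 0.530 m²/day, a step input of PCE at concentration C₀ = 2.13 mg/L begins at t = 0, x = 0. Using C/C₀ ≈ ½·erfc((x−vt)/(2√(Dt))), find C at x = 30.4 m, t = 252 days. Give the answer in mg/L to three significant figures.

2.03 mg/L

For a continuous step input, C/C₀ ≈ ½·erfc((x−vt)/(2√(Dt))).
vt = 0.230 × 252 = 57.96 m and 2√(Dt) = 2√(0.530 × 252) = 23.11 m.
Argument (x−vt)/(2√(Dt)) = (30.4 − 57.96)/23.11 = -1.193; ½·erfc(-1.193) = 0.9542.
C = 2.13 × 0.9542 = 2.03 mg/L.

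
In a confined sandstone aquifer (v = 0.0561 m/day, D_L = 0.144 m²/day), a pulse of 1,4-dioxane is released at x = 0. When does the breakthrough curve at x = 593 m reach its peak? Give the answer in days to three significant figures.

For the 1D instantaneous-source solution, setting ∂C/∂t = 0 at fixed x gives v²t² + 2Dt − x² = 0, so t = (√(D² + v²x²) − D)/v².
√(D² + v²x²) = √(0.144² + 0.0561² × 593²) = 33.27; v² = 0.00314721.
t = (33.27 − 0.144)/0.00314721 = 10500 days (vs. the pure-advection estimate x/v = 10600 d).

10500 days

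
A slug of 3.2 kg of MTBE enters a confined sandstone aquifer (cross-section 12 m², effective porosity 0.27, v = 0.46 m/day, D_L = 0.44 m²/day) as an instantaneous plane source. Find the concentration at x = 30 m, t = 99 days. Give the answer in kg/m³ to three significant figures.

0.0106 kg/m³

For an instantaneous plane source, C(x,t) = M/(n_e·A·√(4πDt)) · exp(−(x−vt)²/(4Dt)), with n_e·A the pore (flow) area.
Plume center vt = 0.46 × 99 = 45.54 m, so the well at 30 m is 15.54 m upgradient of the peak.
√(4πDt) = 23.40 m, giving peak height M/(n_e·A·√(4πDt)) = 3.2/(0.27 × 12 × 23.40) = 0.04221 kg/m³.
(x−vt)²/(4Dt) = (-15.54)²/(4 × 0.44 × 99) = 1.386; exp(−1.386) = 0.2501.
C = 0.04221 × 0.2501 = 0.0106 kg/m³.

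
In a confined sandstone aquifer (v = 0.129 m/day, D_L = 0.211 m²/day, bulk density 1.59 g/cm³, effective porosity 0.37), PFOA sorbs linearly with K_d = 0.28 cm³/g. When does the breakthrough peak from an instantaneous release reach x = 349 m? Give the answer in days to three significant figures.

Retardation factor R = 1 + ρ_b·K_d/n = 1 + 1.59 × 0.28/0.37 = 2.203.
Sorption retards both mechanisms: v_R = v/R = 0.05856 m/day, D_R = D/R = 0.09578 m²/day.
Peak time from v_R²t² + 2D_R t − x² = 0: t = (√(D_R² + v_R²x²) − D_R)/v_R².
√(D_R² + v_R²x²) = √(0.09578² + 0.05856² × 349²) = 20.44; v_R² = 0.003429.
t = (20.44 − 0.09578)/0.003429 = 5930 days.

5930 days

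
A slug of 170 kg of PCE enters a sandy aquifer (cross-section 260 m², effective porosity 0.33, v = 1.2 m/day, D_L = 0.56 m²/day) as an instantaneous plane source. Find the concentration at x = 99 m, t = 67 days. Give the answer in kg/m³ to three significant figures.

0.00910 kg/m³

For an instantaneous plane source, C(x,t) = M/(n_e·A·√(4πDt)) · exp(−(x−vt)²/(4Dt)), with n_e·A the pore (flow) area.
Plume center vt = 1.2 × 67 = 80.4 m, so the well at 99 m is 18.6 m downgradient of the peak.
√(4πDt) = 21.71 m, giving peak height M/(n_e·A·√(4πDt)) = 170/(0.33 × 260 × 21.71) = 0.09126 kg/m³.
(x−vt)²/(4Dt) = (18.6)²/(4 × 0.56 × 67) = 2.305; exp(−2.305) = 0.09976.
C = 0.09126 × 0.09976 = 0.00910 kg/m³.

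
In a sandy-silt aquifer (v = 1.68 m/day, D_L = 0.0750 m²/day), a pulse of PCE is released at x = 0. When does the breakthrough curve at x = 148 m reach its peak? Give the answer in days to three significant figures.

For the 1D instantaneous-source solution, setting ∂C/∂t = 0 at fixed x gives v²t² + 2Dt − x² = 0, so t = (√(D² + v²x²) − D)/v².
√(D² + v²x²) = √(0.0750² + 1.68² × 148²) = 248.6; v² = 2.8224.
t = (248.6 − 0.0750)/2.8224 = 88.1 days (vs. the pure-advection estimate x/v = 88.1 d).

88.1 days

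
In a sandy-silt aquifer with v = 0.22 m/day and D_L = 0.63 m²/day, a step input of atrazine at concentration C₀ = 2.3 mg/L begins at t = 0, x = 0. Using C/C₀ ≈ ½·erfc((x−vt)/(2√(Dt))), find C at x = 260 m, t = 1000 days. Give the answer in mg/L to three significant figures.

0.299 mg/L

For a continuous step input, C/C₀ ≈ ½·erfc((x−vt)/(2√(Dt))).
vt = 0.22 × 1000 = 220 m and 2√(Dt) = 2√(0.63 × 1000) = 50.20 m.
Argument (x−vt)/(2√(Dt)) = (260 − 220)/50.20 = 0.7968; ½·erfc(0.7968) = 0.1299.
C = 2.3 × 0.1299 = 0.299 mg/L.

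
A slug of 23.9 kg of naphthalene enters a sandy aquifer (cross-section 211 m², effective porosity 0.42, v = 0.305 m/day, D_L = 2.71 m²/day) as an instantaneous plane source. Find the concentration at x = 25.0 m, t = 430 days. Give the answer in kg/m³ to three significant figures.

For an instantaneous plane source, C(x,t) = M/(n_e·A·√(4πDt)) · exp(−(x−vt)²/(4Dt)), with n_e·A the pore (flow) area.
Plume center vt = 0.305 × 430 = 131.15 m, so the well at 25.0 m is 106.15 m upgradient of the peak.
√(4πDt) = 121.0 m, giving peak height M/(n_e·A·√(4πDt)) = 23.9/(0.42 × 211 × 121.0) = 0.002229 kg/m³.
(x−vt)²/(4Dt) = (-106.15)²/(4 × 2.71 × 430) = 2.417; exp(−2.417) = 0.08919.
C = 0.002229 × 0.08919 = 0.000199 kg/m³.

0.000199 kg/m³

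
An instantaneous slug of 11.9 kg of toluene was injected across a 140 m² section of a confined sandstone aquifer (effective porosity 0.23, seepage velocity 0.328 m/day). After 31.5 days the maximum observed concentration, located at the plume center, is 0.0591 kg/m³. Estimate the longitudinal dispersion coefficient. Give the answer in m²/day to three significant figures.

0.0988 m²/day

At the plume center C_max = M/(n_e·A·√(4πDt)), so D = M²/(4πt·(n_e·A·C_max)²).
n_e·A·C_max = 0.23 × 140 × 0.0591 = 1.903 kg/m.
D = 11.9²/(4π × 31.5 × 1.903²) = 0.0988 m²/day.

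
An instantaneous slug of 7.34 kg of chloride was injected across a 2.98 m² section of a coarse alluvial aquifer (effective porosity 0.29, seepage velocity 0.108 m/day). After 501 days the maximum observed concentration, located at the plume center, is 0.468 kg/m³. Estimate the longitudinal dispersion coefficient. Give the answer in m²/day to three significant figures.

At the plume center C_max = M/(n_e·A·√(4πDt)), so D = M²/(4πt·(n_e·A·C_max)²).
n_e·A·C_max = 0.29 × 2.98 × 0.468 = 0.4044 kg/m.
D = 7.34²/(4π × 501 × 0.4044²) = 0.0523 m²/day.

0.0523 m²/day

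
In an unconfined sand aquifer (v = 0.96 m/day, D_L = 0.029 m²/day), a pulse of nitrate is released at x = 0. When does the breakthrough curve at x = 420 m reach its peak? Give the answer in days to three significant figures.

437 days

For the 1D instantaneous-source solution, setting ∂C/∂t = 0 at fixed x gives v²t² + 2Dt − x² = 0, so t = (√(D² + v²x²) − D)/v².
√(D² + v²x²) = √(0.029² + 0.96² × 420²) = 403.2; v² = 0.9216.
t = (403.2 − 0.029)/0.9216 = 437 days (vs. the pure-advection estimate x/v = 438 d).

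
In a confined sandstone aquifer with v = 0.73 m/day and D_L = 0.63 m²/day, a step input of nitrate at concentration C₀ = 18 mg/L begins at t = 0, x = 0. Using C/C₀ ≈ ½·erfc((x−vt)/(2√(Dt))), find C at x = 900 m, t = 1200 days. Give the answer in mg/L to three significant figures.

4.83 mg/L

For a continuous step input, C/C₀ ≈ ½·erfc((x−vt)/(2√(Dt))).
vt = 0.73 × 1200 = 876 m and 2√(Dt) = 2√(0.63 × 1200) = 54.99 m.
Argument (x−vt)/(2√(Dt)) = (900 − 876)/54.99 = 0.4364; ½·erfc(0.4364) = 0.2686.
C = 18 × 0.2686 = 4.83 mg/L.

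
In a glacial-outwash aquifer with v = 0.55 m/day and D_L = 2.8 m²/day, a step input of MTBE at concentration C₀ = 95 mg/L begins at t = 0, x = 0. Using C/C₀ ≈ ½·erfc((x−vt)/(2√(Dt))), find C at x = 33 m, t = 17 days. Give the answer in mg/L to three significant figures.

0.729 mg/L

For a continuous step input, C/C₀ ≈ ½·erfc((x−vt)/(2√(Dt))).
vt = 0.55 × 17 = 9.35 m and 2√(Dt) = 2√(2.8 × 17) = 13.80 m.
Argument (x−vt)/(2√(Dt)) = (33 − 9.35)/13.80 = 1.714; ½·erfc(1.714) = 0.007676.
C = 95 × 0.007676 = 0.729 mg/L.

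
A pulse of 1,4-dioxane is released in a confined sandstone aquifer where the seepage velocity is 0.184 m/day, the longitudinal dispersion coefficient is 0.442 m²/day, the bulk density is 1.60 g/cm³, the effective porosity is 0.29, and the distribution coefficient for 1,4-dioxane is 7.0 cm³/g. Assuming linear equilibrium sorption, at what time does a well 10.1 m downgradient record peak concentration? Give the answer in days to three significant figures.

Retardation factor R = 1 + ρ_b·K_d/n = 1 + 1.60 × 7.0/0.29 = 39.62.
Sorption retards both mechanisms: v_R = v/R = 0.004644 m/day, D_R = D/R = 0.01116 m²/day.
Peak time from v_R²t² + 2D_R t − x² = 0: t = (√(D_R² + v_R²x²) − D_R)/v_R².
√(D_R² + v_R²x²) = √(0.01116² + 0.004644² × 10.1²) = 0.04821; v_R² = 2.157e-05.
t = (0.04821 − 0.01116)/2.157e-05 = 1720 days.

1720 days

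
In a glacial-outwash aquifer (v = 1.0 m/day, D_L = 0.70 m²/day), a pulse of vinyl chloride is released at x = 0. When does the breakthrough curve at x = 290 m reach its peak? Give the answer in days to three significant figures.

For the 1D instantaneous-source solution, setting ∂C/∂t = 0 at fixed x gives v²t² + 2Dt − x² = 0, so t = (√(D² + v²x²) − D)/v².
√(D² + v²x²) = √(0.70² + 1.0² × 290²) = 290.0; v² = 1.
t = (290.0 − 0.70)/1 = 289 days (vs. the pure-advection estimate x/v = 290 d).

289 days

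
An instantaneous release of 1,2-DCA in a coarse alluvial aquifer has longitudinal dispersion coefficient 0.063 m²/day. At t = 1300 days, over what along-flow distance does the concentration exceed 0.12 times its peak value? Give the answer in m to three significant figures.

52.7 m

The plume is Gaussian with σ = √(2Dt) = √(2 × 0.063 × 1300) = 12.80 m.
C/C_peak = exp(−Δx²/(2σ²)) = 0.12 ⇒ Δx = σ·√(−2 ln 0.12) = 12.80 × 2.059 = 26.36 m.
Width = 2Δx = 52.7 m.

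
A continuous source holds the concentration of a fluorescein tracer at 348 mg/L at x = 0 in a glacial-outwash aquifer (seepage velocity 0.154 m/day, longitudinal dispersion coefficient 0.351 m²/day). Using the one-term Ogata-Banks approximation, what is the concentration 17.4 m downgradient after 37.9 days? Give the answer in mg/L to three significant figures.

For a continuous step input, C/C₀ ≈ ½·erfc((x−vt)/(2√(Dt))).
vt = 0.154 × 37.9 = 5.8366 m and 2√(Dt) = 2√(0.351 × 37.9) = 7.295 m.
Argument (x−vt)/(2√(Dt)) = (17.4 − 5.8366)/7.295 = 1.585; ½·erfc(1.585) = 0.01250.
C = 348 × 0.01250 = 4.35 mg/L.

4.35 mg/L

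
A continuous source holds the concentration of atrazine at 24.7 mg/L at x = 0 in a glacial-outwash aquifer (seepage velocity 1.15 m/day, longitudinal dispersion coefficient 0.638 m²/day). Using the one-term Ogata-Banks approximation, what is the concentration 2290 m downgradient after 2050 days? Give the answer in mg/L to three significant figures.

For a continuous step input, C/C₀ ≈ ½·erfc((x−vt)/(2√(Dt))).
vt = 1.15 × 2050 = 2357.5 m and 2√(Dt) = 2√(0.638 × 2050) = 72.33 m.
Argument (x−vt)/(2√(Dt)) = (2290 − 2357.5)/72.33 = -0.9332; ½·erfc(-0.9332) = 0.9065.
C = 24.7 × 0.9065 = 22.4 mg/L.

22.4 mg/L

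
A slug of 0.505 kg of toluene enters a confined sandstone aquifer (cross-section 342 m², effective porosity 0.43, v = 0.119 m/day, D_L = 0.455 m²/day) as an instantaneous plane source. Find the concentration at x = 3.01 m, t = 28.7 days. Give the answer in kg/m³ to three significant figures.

0.000267 kg/m³

For an instantaneous plane source, C(x,t) = M/(n_e·A·√(4πDt)) · exp(−(x−vt)²/(4Dt)), with n_e·A the pore (flow) area.
Plume center vt = 0.119 × 28.7 = 3.4153 m, so the well at 3.01 m is 0.4053 m upgradient of the peak.
√(4πDt) = 12.81 m, giving peak height M/(n_e·A·√(4πDt)) = 0.505/(0.43 × 342 × 12.81) = 0.0002681 kg/m³.
(x−vt)²/(4Dt) = (-0.4053)²/(4 × 0.455 × 28.7) = 0.003145; exp(−0.003145) = 0.9969.
C = 0.0002681 × 0.9969 = 0.000267 kg/m³.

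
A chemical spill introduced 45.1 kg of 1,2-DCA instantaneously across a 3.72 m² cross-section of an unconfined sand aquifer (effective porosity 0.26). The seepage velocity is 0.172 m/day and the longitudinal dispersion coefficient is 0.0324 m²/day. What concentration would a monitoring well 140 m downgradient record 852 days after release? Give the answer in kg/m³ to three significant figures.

For an instantaneous plane source, C(x,t) = M/(n_e·A·√(4πDt)) · exp(−(x−vt)²/(4Dt)), with n_e·A the pore (flow) area.
Plume center vt = 0.172 × 852 = 146.544 m, so the well at 140 m is 6.544 m upgradient of the peak.
√(4πDt) = 18.63 m, giving peak height M/(n_e·A·√(4πDt)) = 45.1/(0.26 × 3.72 × 18.63) = 2.503 kg/m³.
(x−vt)²/(4Dt) = (-6.544)²/(4 × 0.0324 × 852) = 0.3878; exp(−0.3878) = 0.6785.
C = 2.503 × 0.6785 = 1.70 kg/m³.

1.70 kg/m³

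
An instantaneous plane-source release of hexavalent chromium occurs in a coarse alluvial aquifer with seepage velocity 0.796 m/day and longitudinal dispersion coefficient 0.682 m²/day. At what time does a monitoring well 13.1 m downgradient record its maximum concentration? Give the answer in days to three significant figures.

For the 1D instantaneous-source solution, setting ∂C/∂t = 0 at fixed x gives v²t² + 2Dt − x² = 0, so t = (√(D² + v²x²) − D)/v².
√(D² + v²x²) = √(0.682² + 0.796² × 13.1²) = 10.45; v² = 0.633616.
t = (10.45 − 0.682)/0.633616 = 15.4 days (vs. the pure-advection estimate x/v = 16.5 d).

15.4 days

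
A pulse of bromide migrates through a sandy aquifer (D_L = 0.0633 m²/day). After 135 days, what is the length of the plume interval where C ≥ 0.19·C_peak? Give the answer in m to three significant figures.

15.1 m

The plume is Gaussian with σ = √(2Dt) = √(2 × 0.0633 × 135) = 4.134 m.
C/C_peak = exp(−Δx²/(2σ²)) = 0.19 ⇒ Δx = σ·√(−2 ln 0.19) = 4.134 × 1.822 = 7.532 m.
Width = 2Δx = 15.1 m.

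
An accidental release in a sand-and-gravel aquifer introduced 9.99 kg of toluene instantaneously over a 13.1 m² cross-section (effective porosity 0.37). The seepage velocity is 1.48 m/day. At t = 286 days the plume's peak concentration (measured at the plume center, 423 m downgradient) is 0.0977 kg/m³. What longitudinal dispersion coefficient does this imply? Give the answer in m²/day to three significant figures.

0.124 m²/day

At the plume center C_max = M/(n_e·A·√(4πDt)), so D = M²/(4πt·(n_e·A·C_max)²).
n_e·A·C_max = 0.37 × 13.1 × 0.0977 = 0.4736 kg/m.
D = 9.99²/(4π × 286 × 0.4736²) = 0.124 m²/day.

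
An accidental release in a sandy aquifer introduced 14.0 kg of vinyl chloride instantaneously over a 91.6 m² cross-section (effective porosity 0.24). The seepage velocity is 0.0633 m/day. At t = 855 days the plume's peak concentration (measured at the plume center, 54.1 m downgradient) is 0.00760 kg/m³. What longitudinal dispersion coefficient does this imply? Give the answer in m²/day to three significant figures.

0.653 m²/day

At the plume center C_max = M/(n_e·A·√(4πDt)), so D = M²/(4πt·(n_e·A·C_max)²).
n_e·A·C_max = 0.24 × 91.6 × 0.00760 = 0.1671 kg/m.
D = 14.0²/(4π × 855 × 0.1671²) = 0.653 m²/day.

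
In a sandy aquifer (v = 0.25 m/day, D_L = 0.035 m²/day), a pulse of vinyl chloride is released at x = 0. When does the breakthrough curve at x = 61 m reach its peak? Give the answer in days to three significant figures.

243 days

For the 1D instantaneous-source solution, setting ∂C/∂t = 0 at fixed x gives v²t² + 2Dt − x² = 0, so t = (√(D² + v²x²) − D)/v².
√(D² + v²x²) = √(0.035² + 0.25² × 61²) = 15.25; v² = 0.0625.
t = (15.25 − 0.035)/0.0625 = 243 days (vs. the pure-advection estimate x/v = 244 d).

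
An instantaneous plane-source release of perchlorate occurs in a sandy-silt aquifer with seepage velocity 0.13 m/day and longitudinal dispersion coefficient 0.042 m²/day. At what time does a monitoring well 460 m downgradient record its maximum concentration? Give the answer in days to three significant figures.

For the 1D instantaneous-source solution, setting ∂C/∂t = 0 at fixed x gives v²t² + 2Dt − x² = 0, so t = (√(D² + v²x²) − D)/v².
√(D² + v²x²) = √(0.042² + 0.13² × 460²) = 59.80; v² = 0.0169.
t = (59.80 − 0.042)/0.0169 = 3540 days (vs. the pure-advection estimate x/v = 3540 d).

3540 days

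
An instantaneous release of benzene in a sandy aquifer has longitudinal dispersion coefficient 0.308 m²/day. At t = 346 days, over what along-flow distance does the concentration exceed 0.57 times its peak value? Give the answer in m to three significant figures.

The plume is Gaussian with σ = √(2Dt) = √(2 × 0.308 × 346) = 14.60 m.
C/C_peak = exp(−Δx²/(2σ²)) = 0.57 ⇒ Δx = σ·√(−2 ln 0.57) = 14.60 × 1.060 = 15.48 m.
Width = 2Δx = 31.0 m.

31.0 m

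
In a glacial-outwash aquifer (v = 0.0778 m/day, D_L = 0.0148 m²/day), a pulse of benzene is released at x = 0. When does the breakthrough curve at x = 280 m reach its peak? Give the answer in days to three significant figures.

For the 1D instantaneous-source solution, setting ∂C/∂t = 0 at fixed x gives v²t² + 2Dt − x² = 0, so t = (√(D² + v²x²) − D)/v².
√(D² + v²x²) = √(0.0148² + 0.0778² × 280²) = 21.78; v² = 0.00605284.
t = (21.78 − 0.0148)/0.00605284 = 3600 days (vs. the pure-advection estimate x/v = 3600 d).

3600 days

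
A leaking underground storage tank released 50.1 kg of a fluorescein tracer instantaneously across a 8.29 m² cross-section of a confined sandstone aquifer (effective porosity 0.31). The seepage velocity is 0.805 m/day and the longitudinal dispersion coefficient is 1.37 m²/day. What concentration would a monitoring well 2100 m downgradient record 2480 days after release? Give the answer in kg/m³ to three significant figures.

0.0428 kg/m³

For an instantaneous plane source, C(x,t) = M/(n_e·A·√(4πDt)) · exp(−(x−vt)²/(4Dt)), with n_e·A the pore (flow) area.
Plume center vt = 0.805 × 2480 = 1996.4 m, so the well at 2100 m is 103.6 m downgradient of the peak.
√(4πDt) = 206.6 m, giving peak height M/(n_e·A·√(4πDt)) = 50.1/(0.31 × 8.29 × 206.6) = 0.09436 kg/m³.
(x−vt)²/(4Dt) = (103.6)²/(4 × 1.37 × 2480) = 0.7897; exp(−0.7897) = 0.4540.
C = 0.09436 × 0.4540 = 0.0428 kg/m³.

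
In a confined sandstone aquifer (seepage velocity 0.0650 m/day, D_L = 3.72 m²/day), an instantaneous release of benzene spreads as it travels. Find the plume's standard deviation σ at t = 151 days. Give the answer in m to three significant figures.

33.5 m

Dispersive spreading gives a Gaussian with σ² = 2Dt; advection only shifts the center.
σ = √(2 × 3.72 × 151) = 33.5 m.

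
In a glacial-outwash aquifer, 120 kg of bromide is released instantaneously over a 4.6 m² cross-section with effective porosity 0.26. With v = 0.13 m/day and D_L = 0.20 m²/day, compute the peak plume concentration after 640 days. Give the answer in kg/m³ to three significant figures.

The peak of an instantaneous 1D plume sits at x = vt; there the Gaussian factor is 1 and C_max = M/(n_e·A·√(4πDt)), where n_e·A is the pore area the mass is dissolved in.
√(4πDt) = √(4π × 0.20 × 640) = 40.11 m, so C_max = 120/(0.26 × 4.6 × 40.11) = 2.50 kg/m³.

2.50 kg/m³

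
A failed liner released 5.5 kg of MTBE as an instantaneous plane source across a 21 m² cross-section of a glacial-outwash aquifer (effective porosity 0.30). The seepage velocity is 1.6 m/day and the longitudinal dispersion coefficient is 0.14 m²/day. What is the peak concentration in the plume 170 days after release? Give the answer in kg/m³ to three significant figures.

The peak of an instantaneous 1D plume sits at x = vt; there the Gaussian factor is 1 and C_max = M/(n_e·A·√(4πDt)), where n_e·A is the pore area the mass is dissolved in.
√(4πDt) = √(4π × 0.14 × 170) = 17.29 m, so C_max = 5.5/(0.30 × 21 × 17.29) = 0.0505 kg/m³.

0.0505 kg/m³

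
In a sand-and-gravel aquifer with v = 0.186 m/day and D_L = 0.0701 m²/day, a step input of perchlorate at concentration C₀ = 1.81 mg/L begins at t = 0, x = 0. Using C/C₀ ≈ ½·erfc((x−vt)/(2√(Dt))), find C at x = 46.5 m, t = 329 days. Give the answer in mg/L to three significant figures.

For a continuous step input, C/C₀ ≈ ½·erfc((x−vt)/(2√(Dt))).
vt = 0.186 × 329 = 61.194 m and 2√(Dt) = 2√(0.0701 × 329) = 9.605 m.
Argument (x−vt)/(2√(Dt)) = (46.5 − 61.194)/9.605 = -1.530; ½·erfc(-1.530) = 0.9848.
C = 1.81 × 0.9848 = 1.78 mg/L.

1.78 mg/L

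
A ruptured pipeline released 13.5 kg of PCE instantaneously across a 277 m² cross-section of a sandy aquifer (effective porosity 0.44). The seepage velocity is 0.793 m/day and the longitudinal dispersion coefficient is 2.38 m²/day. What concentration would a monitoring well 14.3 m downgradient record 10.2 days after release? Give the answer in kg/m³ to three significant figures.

For an instantaneous plane source, C(x,t) = M/(n_e·A·√(4πDt)) · exp(−(x−vt)²/(4Dt)), with n_e·A the pore (flow) area.
Plume center vt = 0.793 × 10.2 = 8.0886 m, so the well at 14.3 m is 6.2114 m downgradient of the peak.
√(4πDt) = 17.47 m, giving peak height M/(n_e·A·√(4πDt)) = 13.5/(0.44 × 277 × 17.47) = 0.006340 kg/m³.
(x−vt)²/(4Dt) = (6.2114)²/(4 × 2.38 × 10.2) = 0.3973; exp(−0.3973) = 0.6721.
C = 0.006340 × 0.6721 = 0.00426 kg/m³.

0.00426 kg/m³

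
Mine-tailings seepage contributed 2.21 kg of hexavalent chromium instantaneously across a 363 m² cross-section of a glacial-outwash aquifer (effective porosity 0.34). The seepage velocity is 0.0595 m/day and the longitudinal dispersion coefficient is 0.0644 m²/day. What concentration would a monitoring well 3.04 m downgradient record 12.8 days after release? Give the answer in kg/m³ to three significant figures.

For an instantaneous plane source, C(x,t) = M/(n_e·A·√(4πDt)) · exp(−(x−vt)²/(4Dt)), with n_e·A the pore (flow) area.
Plume center vt = 0.0595 × 12.8 = 0.7616 m, so the well at 3.04 m is 2.2784 m downgradient of the peak.
√(4πDt) = 3.218 m, giving peak height M/(n_e·A·√(4πDt)) = 2.21/(0.34 × 363 × 3.218) = 0.005564 kg/m³.
(x−vt)²/(4Dt) = (2.2784)²/(4 × 0.0644 × 12.8) = 1.574; exp(−1.574) = 0.2072.
C = 0.005564 × 0.2072 = 0.00115 kg/m³.

0.00115 kg/m³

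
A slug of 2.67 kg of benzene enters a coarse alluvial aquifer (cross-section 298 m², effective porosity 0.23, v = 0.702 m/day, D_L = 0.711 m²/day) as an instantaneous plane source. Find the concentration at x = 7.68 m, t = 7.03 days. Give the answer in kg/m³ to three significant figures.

0.00337 kg/m³

For an instantaneous plane source, C(x,t) = M/(n_e·A·√(4πDt)) · exp(−(x−vt)²/(4Dt)), with n_e·A the pore (flow) area.
Plume center vt = 0.702 × 7.03 = 4.93506 m, so the well at 7.68 m is 2.74494 m downgradient of the peak.
√(4πDt) = 7.925 m, giving peak height M/(n_e·A·√(4πDt)) = 2.67/(0.23 × 298 × 7.925) = 0.004916 kg/m³.
(x−vt)²/(4Dt) = (2.74494)²/(4 × 0.711 × 7.03) = 0.3769; exp(−0.3769) = 0.6860.
C = 0.004916 × 0.6860 = 0.00337 kg/m³.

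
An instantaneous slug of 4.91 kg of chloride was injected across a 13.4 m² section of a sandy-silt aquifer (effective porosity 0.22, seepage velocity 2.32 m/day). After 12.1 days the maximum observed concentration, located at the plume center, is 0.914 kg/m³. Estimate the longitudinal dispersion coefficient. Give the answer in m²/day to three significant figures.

At the plume center C_max = M/(n_e·A·√(4πDt)), so D = M²/(4πt·(n_e·A·C_max)²).
n_e·A·C_max = 0.22 × 13.4 × 0.914 = 2.694 kg/m.
D = 4.91²/(4π × 12.1 × 2.694²) = 0.0218 m²/day.

0.0218 m²/day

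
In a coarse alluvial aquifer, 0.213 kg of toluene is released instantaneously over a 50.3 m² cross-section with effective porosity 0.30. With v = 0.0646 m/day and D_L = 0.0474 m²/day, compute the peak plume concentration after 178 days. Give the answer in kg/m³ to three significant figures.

0.00137 kg/m³

The peak of an instantaneous 1D plume sits at x = vt; there the Gaussian factor is 1 and C_max = M/(n_e·A·√(4πDt)), where n_e·A is the pore area the mass is dissolved in.
√(4πDt) = √(4π × 0.0474 × 178) = 10.30 m, so C_max = 0.213/(0.30 × 50.3 × 10.30) = 0.00137 kg/m³.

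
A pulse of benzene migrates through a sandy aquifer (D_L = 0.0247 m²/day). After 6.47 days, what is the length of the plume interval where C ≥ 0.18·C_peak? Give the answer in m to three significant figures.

The plume is Gaussian with σ = √(2Dt) = √(2 × 0.0247 × 6.47) = 0.5653 m.
C/C_peak = exp(−Δx²/(2σ²)) = 0.18 ⇒ Δx = σ·√(−2 ln 0.18) = 0.5653 × 1.852 = 1.047 m.
Width = 2Δx = 2.09 m.

2.09 m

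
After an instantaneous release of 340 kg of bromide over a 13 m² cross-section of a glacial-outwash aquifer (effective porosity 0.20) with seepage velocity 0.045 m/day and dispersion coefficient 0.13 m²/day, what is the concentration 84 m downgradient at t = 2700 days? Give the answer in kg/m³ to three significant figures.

0.723 kg/m³

For an instantaneous plane source, C(x,t) = M/(n_e·A·√(4πDt)) · exp(−(x−vt)²/(4Dt)), with n_e·A the pore (flow) area.
Plume center vt = 0.045 × 2700 = 121.5 m, so the well at 84 m is 37.5 m upgradient of the peak.
√(4πDt) = 66.41 m, giving peak height M/(n_e·A·√(4πDt)) = 340/(0.20 × 13 × 66.41) = 1.969 kg/m³.
(x−vt)²/(4Dt) = (-37.5)²/(4 × 0.13 × 2700) = 1.002; exp(−1.002) = 0.3671.
C = 1.969 × 0.3671 = 0.723 kg/m³.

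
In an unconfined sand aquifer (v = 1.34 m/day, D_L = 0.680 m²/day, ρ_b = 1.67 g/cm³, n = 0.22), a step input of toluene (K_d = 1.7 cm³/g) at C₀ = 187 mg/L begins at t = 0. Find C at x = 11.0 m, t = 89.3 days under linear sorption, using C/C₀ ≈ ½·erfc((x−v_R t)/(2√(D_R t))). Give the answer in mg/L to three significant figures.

Retardation factor R = 1 + ρ_b·K_d/n = 1 + 1.67 × 1.7/0.22 = 13.90.
Sorption retards both mechanisms: v_R = v/R = 0.09640 m/day, D_R = D/R = 0.04892 m²/day.
v_R·t = 0.09640 × 89.3 = 8.60852 m; 2√(D_R t) = 4.180 m; argument = (11.0 − 8.60852)/4.180 = 0.5721.
C = C₀ × ½·erfc(0.5721) = 187 × 0.2092 = 39.1 mg/L.

39.1 mg/L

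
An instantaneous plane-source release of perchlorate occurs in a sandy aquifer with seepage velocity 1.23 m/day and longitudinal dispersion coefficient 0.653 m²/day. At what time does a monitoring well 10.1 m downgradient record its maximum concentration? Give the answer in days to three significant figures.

7.79 days

For the 1D instantaneous-source solution, setting ∂C/∂t = 0 at fixed x gives v²t² + 2Dt − x² = 0, so t = (√(D² + v²x²) − D)/v².
√(D² + v²x²) = √(0.653² + 1.23² × 10.1²) = 12.44; v² = 1.5129.
t = (12.44 − 0.653)/1.5129 = 7.79 days (vs. the pure-advection estimate x/v = 8.21 d).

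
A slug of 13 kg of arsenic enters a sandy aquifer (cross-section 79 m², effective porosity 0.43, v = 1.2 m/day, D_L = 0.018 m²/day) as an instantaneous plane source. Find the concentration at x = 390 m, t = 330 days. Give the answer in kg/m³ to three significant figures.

For an instantaneous plane source, C(x,t) = M/(n_e·A·√(4πDt)) · exp(−(x−vt)²/(4Dt)), with n_e·A the pore (flow) area.
Plume center vt = 1.2 × 330 = 396 m, so the well at 390 m is 6 m upgradient of the peak.
√(4πDt) = 8.640 m, giving peak height M/(n_e·A·√(4πDt)) = 13/(0.43 × 79 × 8.640) = 0.04429 kg/m³.
(x−vt)²/(4Dt) = (-6)²/(4 × 0.018 × 330) = 1.515; exp(−1.515) = 0.2198.
C = 0.04429 × 0.2198 = 0.00973 kg/m³.

0.00973 kg/m³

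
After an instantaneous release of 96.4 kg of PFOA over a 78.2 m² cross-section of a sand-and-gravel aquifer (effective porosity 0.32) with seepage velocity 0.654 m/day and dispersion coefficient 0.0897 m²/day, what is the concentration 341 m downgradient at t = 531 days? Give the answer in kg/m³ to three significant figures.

For an instantaneous plane source, C(x,t) = M/(n_e·A·√(4πDt)) · exp(−(x−vt)²/(4Dt)), with n_e·A the pore (flow) area.
Plume center vt = 0.654 × 531 = 347.274 m, so the well at 341 m is 6.274 m upgradient of the peak.
√(4πDt) = 24.47 m, giving peak height M/(n_e·A·√(4πDt)) = 96.4/(0.32 × 78.2 × 24.47) = 0.1574 kg/m³.
(x−vt)²/(4Dt) = (-6.274)²/(4 × 0.0897 × 531) = 0.2066; exp(−0.2066) = 0.8133.
C = 0.1574 × 0.8133 = 0.128 kg/m³.

0.128 kg/m³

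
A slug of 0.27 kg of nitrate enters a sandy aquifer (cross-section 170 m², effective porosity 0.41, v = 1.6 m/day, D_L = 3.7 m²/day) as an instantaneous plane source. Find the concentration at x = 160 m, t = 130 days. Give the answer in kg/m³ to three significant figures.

1.50e-05 kg/m³

For an instantaneous plane source, C(x,t) = M/(n_e·A·√(4πDt)) · exp(−(x−vt)²/(4Dt)), with n_e·A the pore (flow) area.
Plume center vt = 1.6 × 130 = 208 m, so the well at 160 m is 48 m upgradient of the peak.
√(4πDt) = 77.75 m, giving peak height M/(n_e·A·√(4πDt)) = 0.27/(0.41 × 170 × 77.75) = 4.982e-05 kg/m³.
(x−vt)²/(4Dt) = (-48)²/(4 × 3.7 × 130) = 1.198; exp(−1.198) = 0.3018.
C = 4.982e-05 × 0.3018 = 1.50e-05 kg/m³.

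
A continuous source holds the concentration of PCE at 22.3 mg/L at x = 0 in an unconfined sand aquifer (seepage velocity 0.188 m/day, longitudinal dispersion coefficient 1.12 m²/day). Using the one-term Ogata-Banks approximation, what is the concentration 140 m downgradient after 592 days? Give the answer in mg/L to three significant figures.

4.80 mg/L

For a continuous step input, C/C₀ ≈ ½·erfc((x−vt)/(2√(Dt))).
vt = 0.188 × 592 = 111.296 m and 2√(Dt) = 2√(1.12 × 592) = 51.50 m.
Argument (x−vt)/(2√(Dt)) = (140 − 111.296)/51.50 = 0.5574; ½·erfc(0.5574) = 0.2153.
C = 22.3 × 0.2153 = 4.80 mg/L.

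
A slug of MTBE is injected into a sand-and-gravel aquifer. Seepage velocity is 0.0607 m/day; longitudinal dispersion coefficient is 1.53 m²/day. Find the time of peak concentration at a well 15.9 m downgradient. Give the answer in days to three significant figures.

For the 1D instantaneous-source solution, setting ∂C/∂t = 0 at fixed x gives v²t² + 2Dt − x² = 0, so t = (√(D² + v²x²) − D)/v².
√(D² + v²x²) = √(1.53² + 0.0607² × 15.9²) = 1.809; v² = 0.00368449.
t = (1.809 − 1.53)/0.00368449 = 75.7 days (vs. the pure-advection estimate x/v = 262 d).

75.7 days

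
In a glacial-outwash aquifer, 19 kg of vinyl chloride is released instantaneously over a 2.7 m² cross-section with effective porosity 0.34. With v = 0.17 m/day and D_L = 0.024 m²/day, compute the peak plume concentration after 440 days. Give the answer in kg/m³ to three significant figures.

1.80 kg/m³

The peak of an instantaneous 1D plume sits at x = vt; there the Gaussian factor is 1 and C_max = M/(n_e·A·√(4πDt)), where n_e·A is the pore area the mass is dissolved in.
√(4πDt) = √(4π × 0.024 × 440) = 11.52 m, so C_max = 19/(0.34 × 2.7 × 11.52) = 1.80 kg/m³.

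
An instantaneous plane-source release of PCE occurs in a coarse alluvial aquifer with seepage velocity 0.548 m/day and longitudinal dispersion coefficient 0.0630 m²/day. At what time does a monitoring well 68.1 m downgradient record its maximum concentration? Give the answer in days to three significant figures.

For the 1D instantaneous-source solution, setting ∂C/∂t = 0 at fixed x gives v²t² + 2Dt − x² = 0, so t = (√(D² + v²x²) − D)/v².
√(D² + v²x²) = √(0.0630² + 0.548² × 68.1²) = 37.32; v² = 0.300304.
t = (37.32 − 0.0630)/0.300304 = 124 days (vs. the pure-advection estimate x/v = 124 d).

124 days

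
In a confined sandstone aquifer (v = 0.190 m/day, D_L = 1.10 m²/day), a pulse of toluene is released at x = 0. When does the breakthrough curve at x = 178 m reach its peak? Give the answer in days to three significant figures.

907 days

For the 1D instantaneous-source solution, setting ∂C/∂t = 0 at fixed x gives v²t² + 2Dt − x² = 0, so t = (√(D² + v²x²) − D)/v².
√(D² + v²x²) = √(1.10² + 0.190² × 178²) = 33.84; v² = 0.0361.
t = (33.84 − 1.10)/0.0361 = 907 days (vs. the pure-advection estimate x/v = 937 d).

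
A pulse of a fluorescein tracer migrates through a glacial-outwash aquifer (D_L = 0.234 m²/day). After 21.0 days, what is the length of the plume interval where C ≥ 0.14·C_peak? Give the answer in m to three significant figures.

12.4 m

The plume is Gaussian with σ = √(2Dt) = √(2 × 0.234 × 21.0) = 3.135 m.
C/C_peak = exp(−Δx²/(2σ²)) = 0.14 ⇒ Δx = σ·√(−2 ln 0.14) = 3.135 × 1.983 = 6.217 m.
Width = 2Δx = 12.4 m.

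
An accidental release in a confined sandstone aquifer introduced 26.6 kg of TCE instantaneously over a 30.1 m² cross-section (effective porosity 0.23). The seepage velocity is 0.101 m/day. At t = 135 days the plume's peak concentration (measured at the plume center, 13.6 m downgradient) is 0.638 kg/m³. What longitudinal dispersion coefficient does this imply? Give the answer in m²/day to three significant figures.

At the plume center C_max = M/(n_e·A·√(4πDt)), so D = M²/(4πt·(n_e·A·C_max)²).
n_e·A·C_max = 0.23 × 30.1 × 0.638 = 4.417 kg/m.
D = 26.6²/(4π × 135 × 4.417²) = 0.0214 m²/day.

0.0214 m²/day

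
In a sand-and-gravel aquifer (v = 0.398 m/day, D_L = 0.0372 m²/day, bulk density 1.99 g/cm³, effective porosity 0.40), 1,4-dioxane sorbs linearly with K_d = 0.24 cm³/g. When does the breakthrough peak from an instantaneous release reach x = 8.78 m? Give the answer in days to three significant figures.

47.9 days

Retardation factor R = 1 + ρ_b·K_d/n = 1 + 1.99 × 0.24/0.40 = 2.194.
Sorption retards both mechanisms: v_R = v/R = 0.1814 m/day, D_R = D/R = 0.01696 m²/day.
Peak time from v_R²t² + 2D_R t − x² = 0: t = (√(D_R² + v_R²x²) − D_R)/v_R².
√(D_R² + v_R²x²) = √(0.01696² + 0.1814² × 8.78²) = 1.593; v_R² = 0.03291.
t = (1.593 − 0.01696)/0.03291 = 47.9 days.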